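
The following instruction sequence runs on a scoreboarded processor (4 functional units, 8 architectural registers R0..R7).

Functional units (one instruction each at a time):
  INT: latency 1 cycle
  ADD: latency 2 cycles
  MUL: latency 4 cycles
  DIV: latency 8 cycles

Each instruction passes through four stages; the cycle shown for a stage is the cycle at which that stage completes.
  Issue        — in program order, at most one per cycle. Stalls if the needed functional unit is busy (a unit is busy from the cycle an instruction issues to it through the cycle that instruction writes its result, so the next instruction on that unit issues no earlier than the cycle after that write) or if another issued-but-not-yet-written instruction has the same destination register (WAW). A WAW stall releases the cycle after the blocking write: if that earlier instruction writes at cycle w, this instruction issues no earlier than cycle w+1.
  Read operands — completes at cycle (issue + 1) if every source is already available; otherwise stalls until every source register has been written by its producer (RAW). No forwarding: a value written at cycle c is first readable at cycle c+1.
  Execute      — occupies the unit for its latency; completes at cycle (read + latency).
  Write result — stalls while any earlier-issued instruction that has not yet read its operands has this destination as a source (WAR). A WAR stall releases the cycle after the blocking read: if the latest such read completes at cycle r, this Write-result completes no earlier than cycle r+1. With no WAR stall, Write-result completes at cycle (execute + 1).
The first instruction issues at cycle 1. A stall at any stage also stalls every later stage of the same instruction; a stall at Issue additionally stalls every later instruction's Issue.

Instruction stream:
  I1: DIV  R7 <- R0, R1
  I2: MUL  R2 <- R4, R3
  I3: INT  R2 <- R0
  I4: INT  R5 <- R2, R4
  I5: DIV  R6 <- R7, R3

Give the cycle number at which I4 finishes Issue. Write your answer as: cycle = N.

  I1 | 1 | 2 | 10 | 11
  I2 | 2 | 3 | 7 | 8
  I3 | 9 | 10 | 11 | 12   WAW R2: wait I2 write@8
  I4 | 13 | 14 | 15 | 16   struct: INT busy until I3 writes@12
  I5 | 14 | 15 | 23 | 24

cycle = 13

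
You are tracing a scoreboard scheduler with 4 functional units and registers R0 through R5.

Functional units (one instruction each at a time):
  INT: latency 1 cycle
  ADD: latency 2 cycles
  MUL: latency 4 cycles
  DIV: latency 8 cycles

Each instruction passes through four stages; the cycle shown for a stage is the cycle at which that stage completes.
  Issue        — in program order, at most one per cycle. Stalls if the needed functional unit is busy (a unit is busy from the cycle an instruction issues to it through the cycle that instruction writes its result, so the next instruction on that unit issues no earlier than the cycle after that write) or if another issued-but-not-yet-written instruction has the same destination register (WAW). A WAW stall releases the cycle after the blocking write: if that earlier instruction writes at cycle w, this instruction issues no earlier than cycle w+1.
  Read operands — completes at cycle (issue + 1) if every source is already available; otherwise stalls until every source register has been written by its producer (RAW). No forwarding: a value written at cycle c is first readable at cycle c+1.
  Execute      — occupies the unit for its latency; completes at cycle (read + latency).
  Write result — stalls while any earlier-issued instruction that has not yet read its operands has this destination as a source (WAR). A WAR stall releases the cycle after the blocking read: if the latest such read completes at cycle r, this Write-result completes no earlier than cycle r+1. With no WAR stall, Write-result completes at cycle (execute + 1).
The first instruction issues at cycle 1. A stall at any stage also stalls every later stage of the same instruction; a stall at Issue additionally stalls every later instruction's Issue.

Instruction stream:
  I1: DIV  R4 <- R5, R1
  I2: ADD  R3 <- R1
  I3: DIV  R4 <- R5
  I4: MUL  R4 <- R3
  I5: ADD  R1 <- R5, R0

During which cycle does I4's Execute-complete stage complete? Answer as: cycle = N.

cycle = 28

t=1  issue I1 (DIV)
t=2  I1 read-ops, issue I2 (ADD)
t=3  I2 read-ops
t=5  I2 finished on ADD
t=6  I2→R3
t=10  I1 finished on DIV
t=11  I1→R4
t=12  issue I3 (DIV)
t=13  I3 read-ops
t=21  I3 finished on DIV
t=22  I3→R4
t=23  issue I4 (MUL)
t=24  I4 read-ops, issue I5 (ADD)
t=25  I5 read-ops
t=27  I5 finished on ADD
t=28  I4 finished on MUL, I5→R1
t=29  I4→R4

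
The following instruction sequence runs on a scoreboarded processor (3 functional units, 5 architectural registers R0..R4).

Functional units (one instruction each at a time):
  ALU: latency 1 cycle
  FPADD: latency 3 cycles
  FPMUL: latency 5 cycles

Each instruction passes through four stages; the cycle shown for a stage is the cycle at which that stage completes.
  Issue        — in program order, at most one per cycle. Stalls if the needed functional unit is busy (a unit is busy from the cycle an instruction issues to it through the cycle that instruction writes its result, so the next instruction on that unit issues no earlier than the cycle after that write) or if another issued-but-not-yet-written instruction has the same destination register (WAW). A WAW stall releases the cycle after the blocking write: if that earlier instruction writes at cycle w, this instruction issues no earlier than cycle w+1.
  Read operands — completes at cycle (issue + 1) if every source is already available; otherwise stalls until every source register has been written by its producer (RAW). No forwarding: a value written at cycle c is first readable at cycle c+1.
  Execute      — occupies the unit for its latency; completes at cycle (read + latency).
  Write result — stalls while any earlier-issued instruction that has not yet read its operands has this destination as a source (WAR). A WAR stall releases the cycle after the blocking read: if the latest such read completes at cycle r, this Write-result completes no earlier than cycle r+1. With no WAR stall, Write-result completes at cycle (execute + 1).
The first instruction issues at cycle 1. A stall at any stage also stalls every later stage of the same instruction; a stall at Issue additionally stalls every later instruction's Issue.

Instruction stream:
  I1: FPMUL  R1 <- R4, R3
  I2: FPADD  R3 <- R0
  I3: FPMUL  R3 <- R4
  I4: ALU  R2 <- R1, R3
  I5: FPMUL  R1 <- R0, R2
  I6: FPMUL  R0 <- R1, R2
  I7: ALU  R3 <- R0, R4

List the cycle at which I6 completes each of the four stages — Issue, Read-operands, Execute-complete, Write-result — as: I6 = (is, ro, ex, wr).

1) issue 1, read 2, done 7, write 8
2) issue 2, read 3, done 6, write 7
3) issue 9, read 10, done 15, write 16  <struct: FPMUL busy until I1 writes@8>
4) issue 10, read 17, done 18, write 19  <RAW R3: wait I3 write@16>
5) issue 17, read 20, done 25, write 26  <struct: FPMUL busy until I3 writes@16 / RAW R2: wait I4 write@19>
6) issue 27, read 28, done 33, write 34  <struct: FPMUL busy until I5 writes@26>
7) issue 28, read 35, done 36, write 37  <RAW R0: wait I6 write@34>

I6 = (27, 28, 33, 34)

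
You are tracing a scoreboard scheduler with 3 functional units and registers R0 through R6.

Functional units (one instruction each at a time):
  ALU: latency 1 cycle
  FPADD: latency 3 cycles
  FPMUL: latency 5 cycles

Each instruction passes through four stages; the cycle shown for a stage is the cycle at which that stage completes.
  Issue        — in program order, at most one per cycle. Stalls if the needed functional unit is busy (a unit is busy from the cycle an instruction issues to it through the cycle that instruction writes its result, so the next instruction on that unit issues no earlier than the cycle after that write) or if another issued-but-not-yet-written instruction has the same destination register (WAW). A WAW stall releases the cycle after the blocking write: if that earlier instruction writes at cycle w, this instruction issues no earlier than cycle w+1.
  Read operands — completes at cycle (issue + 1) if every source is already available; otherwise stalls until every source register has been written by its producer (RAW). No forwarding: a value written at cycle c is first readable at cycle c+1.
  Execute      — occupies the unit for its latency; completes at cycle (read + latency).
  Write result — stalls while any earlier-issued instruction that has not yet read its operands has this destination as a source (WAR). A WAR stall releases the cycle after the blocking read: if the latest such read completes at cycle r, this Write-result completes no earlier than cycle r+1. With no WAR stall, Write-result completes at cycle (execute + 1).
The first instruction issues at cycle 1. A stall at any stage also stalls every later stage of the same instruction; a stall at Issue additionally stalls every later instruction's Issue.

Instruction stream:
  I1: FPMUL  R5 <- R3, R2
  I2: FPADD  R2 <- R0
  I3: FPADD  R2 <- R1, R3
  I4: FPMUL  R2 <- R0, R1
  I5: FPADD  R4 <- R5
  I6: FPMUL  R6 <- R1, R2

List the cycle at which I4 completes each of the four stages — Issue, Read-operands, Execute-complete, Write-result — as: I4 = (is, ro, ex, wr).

I4 = (14, 15, 20, 21)

[1] I1 dispatched to FPMUL
[2] I1 operands ready; I2 dispatched to FPADD
[3] I2 operands ready
[6] I2 complete
[7] I1 complete; R2←I2
[8] R5←I1; I3 dispatched to FPADD
[9] I3 operands ready
[12] I3 complete
[13] R2←I3
[14] I4 dispatched to FPMUL
[15] I4 operands ready; I5 dispatched to FPADD
[16] I5 operands ready
[19] I5 complete
[20] I4 complete; R4←I5
[21] R2←I4
[22] I6 dispatched to FPMUL
[23] I6 operands ready
[28] I6 complete
[29] R6←I6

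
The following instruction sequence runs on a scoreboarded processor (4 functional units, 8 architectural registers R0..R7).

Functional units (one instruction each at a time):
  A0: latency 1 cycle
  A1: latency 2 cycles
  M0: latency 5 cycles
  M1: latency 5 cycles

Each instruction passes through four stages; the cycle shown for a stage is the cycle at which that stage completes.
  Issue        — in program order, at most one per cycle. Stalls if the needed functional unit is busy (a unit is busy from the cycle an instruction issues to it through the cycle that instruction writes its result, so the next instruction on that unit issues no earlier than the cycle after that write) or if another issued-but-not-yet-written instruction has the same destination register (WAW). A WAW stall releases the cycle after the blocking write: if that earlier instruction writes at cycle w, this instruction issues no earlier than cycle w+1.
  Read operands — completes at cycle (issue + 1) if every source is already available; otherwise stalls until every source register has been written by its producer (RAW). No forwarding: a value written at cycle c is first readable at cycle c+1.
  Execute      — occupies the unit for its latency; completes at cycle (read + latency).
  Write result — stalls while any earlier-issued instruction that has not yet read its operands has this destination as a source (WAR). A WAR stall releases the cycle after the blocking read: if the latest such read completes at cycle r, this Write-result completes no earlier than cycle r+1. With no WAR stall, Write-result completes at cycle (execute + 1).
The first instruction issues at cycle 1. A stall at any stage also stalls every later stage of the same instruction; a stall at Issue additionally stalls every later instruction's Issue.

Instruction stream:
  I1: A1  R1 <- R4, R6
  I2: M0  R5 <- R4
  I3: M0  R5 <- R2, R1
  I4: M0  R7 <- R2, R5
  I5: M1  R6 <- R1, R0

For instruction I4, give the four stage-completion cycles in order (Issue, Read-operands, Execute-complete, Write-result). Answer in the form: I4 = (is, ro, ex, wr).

I4 = (18, 19, 24, 25)

t=1  issue I1 (A1)
t=2  I1 read-ops, issue I2 (M0)
t=3  I2 read-ops
t=4  I1 finished on A1
t=5  I1→R1
t=8  I2 finished on M0
t=9  I2→R5
t=10  issue I3 (M0)
t=11  I3 read-ops
t=16  I3 finished on M0
t=17  I3→R5
t=18  issue I4 (M0)
t=19  I4 read-ops, issue I5 (M1)
t=20  I5 read-ops
t=24  I4 finished on M0
t=25  I4→R7, I5 finished on M1
t=26  I5→R6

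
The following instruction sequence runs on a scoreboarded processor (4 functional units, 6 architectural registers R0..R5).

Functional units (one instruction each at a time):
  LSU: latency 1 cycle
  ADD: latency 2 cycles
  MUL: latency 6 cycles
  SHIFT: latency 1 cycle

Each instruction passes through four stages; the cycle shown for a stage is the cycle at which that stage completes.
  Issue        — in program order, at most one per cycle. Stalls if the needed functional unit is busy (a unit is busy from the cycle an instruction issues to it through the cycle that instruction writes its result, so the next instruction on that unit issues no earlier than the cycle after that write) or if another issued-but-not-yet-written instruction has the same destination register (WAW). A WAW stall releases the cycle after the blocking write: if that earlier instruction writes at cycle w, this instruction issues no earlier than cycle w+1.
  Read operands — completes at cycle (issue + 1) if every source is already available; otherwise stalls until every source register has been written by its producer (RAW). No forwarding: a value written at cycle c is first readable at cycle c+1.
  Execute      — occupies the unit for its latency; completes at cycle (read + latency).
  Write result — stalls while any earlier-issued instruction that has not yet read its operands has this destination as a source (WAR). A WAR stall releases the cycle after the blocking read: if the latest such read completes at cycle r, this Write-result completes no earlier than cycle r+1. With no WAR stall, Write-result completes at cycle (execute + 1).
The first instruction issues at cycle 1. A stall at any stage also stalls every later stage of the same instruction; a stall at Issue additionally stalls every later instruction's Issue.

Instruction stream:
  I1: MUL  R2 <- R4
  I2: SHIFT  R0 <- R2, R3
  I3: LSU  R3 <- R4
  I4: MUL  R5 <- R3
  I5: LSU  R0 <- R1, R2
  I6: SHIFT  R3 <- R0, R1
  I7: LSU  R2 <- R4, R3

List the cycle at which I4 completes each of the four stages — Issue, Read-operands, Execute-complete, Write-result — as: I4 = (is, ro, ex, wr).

I1: IS=1 RO=2 EX=8 WR=9
I2: IS=2 RO=10 EX=11 WR=12  [RAW R2: wait I1 write@9]
I3: IS=3 RO=4 EX=5 WR=11  [WAR R3: wait I2 read@10]
I4: IS=10 RO=12 EX=18 WR=19  [struct: MUL busy until I1 writes@9; RAW R3: wait I3 write@11]
I5: IS=13 RO=14 EX=15 WR=16  [WAW R0: wait I2 write@12]
I6: IS=14 RO=17 EX=18 WR=19  [RAW R0: wait I5 write@16]
I7: IS=17 RO=20 EX=21 WR=22  [struct: LSU busy until I5 writes@16; RAW R3: wait I6 write@19]

I4 = (10, 12, 18, 19)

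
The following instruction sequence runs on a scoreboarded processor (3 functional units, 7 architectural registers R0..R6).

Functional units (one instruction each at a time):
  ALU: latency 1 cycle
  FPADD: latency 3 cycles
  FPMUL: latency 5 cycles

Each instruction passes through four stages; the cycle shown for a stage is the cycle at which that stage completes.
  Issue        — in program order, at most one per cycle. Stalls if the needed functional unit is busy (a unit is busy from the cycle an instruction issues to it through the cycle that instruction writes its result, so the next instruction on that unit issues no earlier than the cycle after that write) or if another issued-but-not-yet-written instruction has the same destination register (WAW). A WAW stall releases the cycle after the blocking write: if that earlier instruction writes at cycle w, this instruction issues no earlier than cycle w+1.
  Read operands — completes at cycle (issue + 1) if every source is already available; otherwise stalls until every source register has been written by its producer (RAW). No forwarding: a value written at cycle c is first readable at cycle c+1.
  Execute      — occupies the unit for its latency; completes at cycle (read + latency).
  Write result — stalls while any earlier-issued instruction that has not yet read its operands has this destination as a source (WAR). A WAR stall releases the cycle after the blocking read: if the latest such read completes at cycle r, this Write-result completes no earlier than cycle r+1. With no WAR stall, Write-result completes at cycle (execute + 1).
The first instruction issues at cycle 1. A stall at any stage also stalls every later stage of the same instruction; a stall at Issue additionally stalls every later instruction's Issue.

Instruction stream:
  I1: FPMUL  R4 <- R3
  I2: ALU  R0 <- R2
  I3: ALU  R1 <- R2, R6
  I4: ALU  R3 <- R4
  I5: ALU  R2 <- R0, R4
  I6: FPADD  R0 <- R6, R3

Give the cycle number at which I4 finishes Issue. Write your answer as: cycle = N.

cycle = 10

I1 -> (1, 2, 7, 8)
I2 -> (2, 3, 4, 5)
I3 -> (6, 7, 8, 9)  // struct: ALU busy until I2 writes@5
I4 -> (10, 11, 12, 13)  // struct: ALU busy until I3 writes@9
I5 -> (14, 15, 16, 17)  // struct: ALU busy until I4 writes@13
I6 -> (15, 16, 19, 20)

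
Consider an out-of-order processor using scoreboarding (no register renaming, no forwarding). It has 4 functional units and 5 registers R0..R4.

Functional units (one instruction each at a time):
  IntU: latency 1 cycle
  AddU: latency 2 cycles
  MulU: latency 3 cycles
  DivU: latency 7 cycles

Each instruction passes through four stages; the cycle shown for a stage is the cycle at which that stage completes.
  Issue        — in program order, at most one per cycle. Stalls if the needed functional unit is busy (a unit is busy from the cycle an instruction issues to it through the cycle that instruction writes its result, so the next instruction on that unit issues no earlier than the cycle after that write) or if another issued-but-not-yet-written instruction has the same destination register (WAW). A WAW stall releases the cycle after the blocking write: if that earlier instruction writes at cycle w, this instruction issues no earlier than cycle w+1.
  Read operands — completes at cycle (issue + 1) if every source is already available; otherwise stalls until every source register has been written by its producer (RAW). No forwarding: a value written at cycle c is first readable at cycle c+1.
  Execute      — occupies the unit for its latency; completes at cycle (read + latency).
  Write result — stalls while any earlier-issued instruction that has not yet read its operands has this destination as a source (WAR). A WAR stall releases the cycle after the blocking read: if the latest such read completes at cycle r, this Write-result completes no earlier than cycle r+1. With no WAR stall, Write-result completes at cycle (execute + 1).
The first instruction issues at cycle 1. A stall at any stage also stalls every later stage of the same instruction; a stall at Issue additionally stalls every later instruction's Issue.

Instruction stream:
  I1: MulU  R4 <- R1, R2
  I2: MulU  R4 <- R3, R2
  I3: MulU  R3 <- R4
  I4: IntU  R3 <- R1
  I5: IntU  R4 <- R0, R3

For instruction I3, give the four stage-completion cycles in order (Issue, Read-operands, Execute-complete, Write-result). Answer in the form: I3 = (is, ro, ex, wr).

c1: I1 issues→MulU
c2: I1 reads
c5: I1 exec-done
c6: I1 writes R4
c7: I2 issues→MulU
c8: I2 reads
c11: I2 exec-done
c12: I2 writes R4
c13: I3 issues→MulU
c14: I3 reads
c17: I3 exec-done
c18: I3 writes R3
c19: I4 issues→IntU
c20: I4 reads
c21: I4 exec-done
c22: I4 writes R3
c23: I5 issues→IntU
c24: I5 reads
c25: I5 exec-done
c26: I5 writes R4

I3 = (13, 14, 17, 18)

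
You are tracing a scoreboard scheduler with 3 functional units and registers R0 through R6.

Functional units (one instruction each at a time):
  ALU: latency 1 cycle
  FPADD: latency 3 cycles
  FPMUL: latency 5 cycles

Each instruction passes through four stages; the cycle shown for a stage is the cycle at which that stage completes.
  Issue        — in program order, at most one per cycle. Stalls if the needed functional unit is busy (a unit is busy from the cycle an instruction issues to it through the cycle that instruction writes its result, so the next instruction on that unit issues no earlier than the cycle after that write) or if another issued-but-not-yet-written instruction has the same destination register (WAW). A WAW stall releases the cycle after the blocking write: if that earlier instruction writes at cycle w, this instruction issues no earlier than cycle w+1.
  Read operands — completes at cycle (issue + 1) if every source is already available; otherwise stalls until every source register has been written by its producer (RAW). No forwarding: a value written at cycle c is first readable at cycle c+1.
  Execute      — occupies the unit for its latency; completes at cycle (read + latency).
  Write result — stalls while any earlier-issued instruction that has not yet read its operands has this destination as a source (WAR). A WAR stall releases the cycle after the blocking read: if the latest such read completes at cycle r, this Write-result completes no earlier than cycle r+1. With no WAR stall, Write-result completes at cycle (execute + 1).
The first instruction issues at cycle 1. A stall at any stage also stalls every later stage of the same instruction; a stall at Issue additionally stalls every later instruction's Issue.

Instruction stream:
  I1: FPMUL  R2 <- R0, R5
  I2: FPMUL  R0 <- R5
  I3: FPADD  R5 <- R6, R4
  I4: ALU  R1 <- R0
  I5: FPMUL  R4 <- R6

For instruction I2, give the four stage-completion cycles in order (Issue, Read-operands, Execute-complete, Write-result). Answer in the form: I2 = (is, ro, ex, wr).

c1: I1 issues→FPMUL
c2: I1 reads
c7: I1 exec-done
c8: I1 writes R2
c9: I2 issues→FPMUL
c10: I2 reads · I3 issues→FPADD
c11: I3 reads · I4 issues→ALU
c14: I3 exec-done
c15: I2 exec-done · I3 writes R5
c16: I2 writes R0
c17: I4 reads · I5 issues→FPMUL
c18: I4 exec-done · I5 reads
c19: I4 writes R1
c23: I5 exec-done
c24: I5 writes R4

I2 = (9, 10, 15, 16)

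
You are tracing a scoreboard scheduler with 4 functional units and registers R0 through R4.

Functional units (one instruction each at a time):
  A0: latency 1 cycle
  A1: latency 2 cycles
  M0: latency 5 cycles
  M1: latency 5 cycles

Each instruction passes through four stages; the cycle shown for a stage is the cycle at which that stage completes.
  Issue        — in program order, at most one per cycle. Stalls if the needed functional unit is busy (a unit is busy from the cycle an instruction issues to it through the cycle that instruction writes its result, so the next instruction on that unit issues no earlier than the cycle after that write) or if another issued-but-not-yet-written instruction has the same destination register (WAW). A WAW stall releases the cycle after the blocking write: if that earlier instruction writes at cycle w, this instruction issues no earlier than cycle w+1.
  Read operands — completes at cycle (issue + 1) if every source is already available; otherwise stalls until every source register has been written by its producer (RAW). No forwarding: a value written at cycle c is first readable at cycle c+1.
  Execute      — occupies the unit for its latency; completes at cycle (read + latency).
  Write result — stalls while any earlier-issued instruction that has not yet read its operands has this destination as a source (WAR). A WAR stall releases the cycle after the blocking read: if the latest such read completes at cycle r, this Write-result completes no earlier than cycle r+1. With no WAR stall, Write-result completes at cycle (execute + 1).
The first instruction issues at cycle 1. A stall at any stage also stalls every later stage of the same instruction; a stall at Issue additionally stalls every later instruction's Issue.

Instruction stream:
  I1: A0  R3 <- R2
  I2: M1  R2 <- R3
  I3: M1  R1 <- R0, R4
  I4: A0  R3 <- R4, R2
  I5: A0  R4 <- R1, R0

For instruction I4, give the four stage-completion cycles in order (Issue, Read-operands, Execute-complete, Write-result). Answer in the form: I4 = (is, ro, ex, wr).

c1: I1 issues→A0
c2: I1 reads · I2 issues→M1
c3: I1 exec-done
c4: I1 writes R3
c5: I2 reads
c10: I2 exec-done
c11: I2 writes R2
c12: I3 issues→M1
c13: I3 reads · I4 issues→A0
c14: I4 reads
c15: I4 exec-done
c16: I4 writes R3
c17: I5 issues→A0
c18: I3 exec-done
c19: I3 writes R1
c20: I5 reads
c21: I5 exec-done
c22: I5 writes R4

I4 = (13, 14, 15, 16)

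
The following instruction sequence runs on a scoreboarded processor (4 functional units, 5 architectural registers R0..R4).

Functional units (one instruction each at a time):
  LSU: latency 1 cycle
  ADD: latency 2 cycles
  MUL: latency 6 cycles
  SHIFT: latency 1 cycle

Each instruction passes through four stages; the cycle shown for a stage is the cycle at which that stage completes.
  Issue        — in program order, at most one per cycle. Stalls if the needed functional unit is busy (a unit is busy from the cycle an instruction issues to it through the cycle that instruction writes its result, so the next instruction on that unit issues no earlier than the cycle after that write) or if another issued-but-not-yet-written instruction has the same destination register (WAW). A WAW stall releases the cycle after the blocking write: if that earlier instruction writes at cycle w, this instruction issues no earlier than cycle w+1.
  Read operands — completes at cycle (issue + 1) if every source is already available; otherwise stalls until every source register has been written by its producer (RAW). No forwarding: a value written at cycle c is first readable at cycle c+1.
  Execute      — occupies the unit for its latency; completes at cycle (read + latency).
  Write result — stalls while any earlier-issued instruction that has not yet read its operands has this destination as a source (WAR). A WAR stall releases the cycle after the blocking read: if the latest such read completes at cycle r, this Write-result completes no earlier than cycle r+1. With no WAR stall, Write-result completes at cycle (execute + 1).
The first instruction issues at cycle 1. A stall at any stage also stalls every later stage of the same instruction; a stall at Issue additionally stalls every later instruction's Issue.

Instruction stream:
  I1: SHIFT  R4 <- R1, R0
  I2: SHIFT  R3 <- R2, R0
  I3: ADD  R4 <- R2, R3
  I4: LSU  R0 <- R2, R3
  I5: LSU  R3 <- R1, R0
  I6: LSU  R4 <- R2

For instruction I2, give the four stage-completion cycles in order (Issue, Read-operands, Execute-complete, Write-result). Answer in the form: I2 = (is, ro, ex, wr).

I2 = (5, 6, 7, 8)

cycle 1: I1 issues→SHIFT
cycle 2: I1 reads
cycle 3: I1 exec-done
cycle 4: I1 writes R4
cycle 5: I2 issues→SHIFT
cycle 6: I2 reads; I3 issues→ADD
cycle 7: I2 exec-done; I4 issues→LSU
cycle 8: I2 writes R3
cycle 9: I3 reads; I4 reads
cycle 10: I4 exec-done
cycle 11: I3 exec-done; I4 writes R0
cycle 12: I3 writes R4; I5 issues→LSU
cycle 13: I5 reads
cycle 14: I5 exec-done
cycle 15: I5 writes R3
cycle 16: I6 issues→LSU
cycle 17: I6 reads
cycle 18: I6 exec-done
cycle 19: I6 writes R4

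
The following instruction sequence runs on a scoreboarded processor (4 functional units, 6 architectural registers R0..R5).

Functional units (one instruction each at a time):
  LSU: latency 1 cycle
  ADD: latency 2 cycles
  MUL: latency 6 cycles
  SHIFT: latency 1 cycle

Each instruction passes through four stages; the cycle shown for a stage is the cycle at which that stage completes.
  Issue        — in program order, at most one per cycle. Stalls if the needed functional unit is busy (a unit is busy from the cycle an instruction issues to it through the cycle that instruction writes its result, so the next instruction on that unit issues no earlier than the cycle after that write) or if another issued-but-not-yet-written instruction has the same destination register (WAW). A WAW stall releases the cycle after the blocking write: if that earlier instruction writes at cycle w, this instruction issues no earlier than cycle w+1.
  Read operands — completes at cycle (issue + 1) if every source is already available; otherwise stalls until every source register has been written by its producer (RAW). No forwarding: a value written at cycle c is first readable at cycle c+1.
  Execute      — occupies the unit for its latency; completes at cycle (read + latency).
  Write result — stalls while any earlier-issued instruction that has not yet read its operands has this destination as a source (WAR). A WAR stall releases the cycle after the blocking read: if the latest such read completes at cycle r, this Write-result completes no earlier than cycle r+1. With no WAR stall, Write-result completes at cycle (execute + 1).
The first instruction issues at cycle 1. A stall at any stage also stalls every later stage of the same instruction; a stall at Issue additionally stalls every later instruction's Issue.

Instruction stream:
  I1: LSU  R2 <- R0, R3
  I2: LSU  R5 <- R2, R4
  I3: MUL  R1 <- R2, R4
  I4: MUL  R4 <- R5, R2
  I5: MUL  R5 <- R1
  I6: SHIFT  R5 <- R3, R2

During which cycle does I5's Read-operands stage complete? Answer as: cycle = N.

I1 -> (1, 2, 3, 4)
I2 -> (5, 6, 7, 8)  // struct: LSU busy until I1 writes@4
I3 -> (6, 7, 13, 14)
I4 -> (15, 16, 22, 23)  // struct: MUL busy until I3 writes@14
I5 -> (24, 25, 31, 32)  // struct: MUL busy until I4 writes@23
I6 -> (33, 34, 35, 36)  // WAW R5: wait I5 write@32

cycle = 25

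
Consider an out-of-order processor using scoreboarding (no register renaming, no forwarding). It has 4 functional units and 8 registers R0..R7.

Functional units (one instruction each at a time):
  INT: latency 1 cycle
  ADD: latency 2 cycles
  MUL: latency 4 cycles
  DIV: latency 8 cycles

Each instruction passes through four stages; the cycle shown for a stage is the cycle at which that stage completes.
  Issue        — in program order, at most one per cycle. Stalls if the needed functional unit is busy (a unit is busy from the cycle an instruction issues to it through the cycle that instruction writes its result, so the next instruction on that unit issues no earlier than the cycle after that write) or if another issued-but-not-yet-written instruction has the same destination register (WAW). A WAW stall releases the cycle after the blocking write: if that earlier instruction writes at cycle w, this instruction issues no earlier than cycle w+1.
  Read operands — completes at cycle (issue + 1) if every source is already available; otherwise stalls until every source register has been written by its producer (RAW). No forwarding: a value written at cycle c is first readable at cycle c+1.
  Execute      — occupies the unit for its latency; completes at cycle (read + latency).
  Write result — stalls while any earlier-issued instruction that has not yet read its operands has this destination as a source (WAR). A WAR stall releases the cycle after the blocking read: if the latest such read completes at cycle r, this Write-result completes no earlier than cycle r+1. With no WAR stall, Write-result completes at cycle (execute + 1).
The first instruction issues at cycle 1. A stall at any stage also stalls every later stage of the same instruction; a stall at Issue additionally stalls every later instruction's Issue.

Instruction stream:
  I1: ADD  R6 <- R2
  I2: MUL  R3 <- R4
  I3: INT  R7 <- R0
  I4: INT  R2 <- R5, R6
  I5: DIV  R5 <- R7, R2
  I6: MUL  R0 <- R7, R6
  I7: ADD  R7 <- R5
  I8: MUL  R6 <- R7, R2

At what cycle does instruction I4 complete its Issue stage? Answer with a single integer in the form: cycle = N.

cycle = 7

  I1 | 1 | 2 | 4 | 5
  I2 | 2 | 3 | 7 | 8
  I3 | 3 | 4 | 5 | 6
  I4 | 7 | 8 | 9 | 10   struct: INT busy until I3 writes@6
  I5 | 8 | 11 | 19 | 20   RAW R2: wait I4 write@10
  I6 | 9 | 10 | 14 | 15
  I7 | 10 | 21 | 23 | 24   RAW R5: wait I5 write@20
  I8 | 16 | 25 | 29 | 30   struct: MUL busy until I6 writes@15 · RAW R7: wait I7 write@24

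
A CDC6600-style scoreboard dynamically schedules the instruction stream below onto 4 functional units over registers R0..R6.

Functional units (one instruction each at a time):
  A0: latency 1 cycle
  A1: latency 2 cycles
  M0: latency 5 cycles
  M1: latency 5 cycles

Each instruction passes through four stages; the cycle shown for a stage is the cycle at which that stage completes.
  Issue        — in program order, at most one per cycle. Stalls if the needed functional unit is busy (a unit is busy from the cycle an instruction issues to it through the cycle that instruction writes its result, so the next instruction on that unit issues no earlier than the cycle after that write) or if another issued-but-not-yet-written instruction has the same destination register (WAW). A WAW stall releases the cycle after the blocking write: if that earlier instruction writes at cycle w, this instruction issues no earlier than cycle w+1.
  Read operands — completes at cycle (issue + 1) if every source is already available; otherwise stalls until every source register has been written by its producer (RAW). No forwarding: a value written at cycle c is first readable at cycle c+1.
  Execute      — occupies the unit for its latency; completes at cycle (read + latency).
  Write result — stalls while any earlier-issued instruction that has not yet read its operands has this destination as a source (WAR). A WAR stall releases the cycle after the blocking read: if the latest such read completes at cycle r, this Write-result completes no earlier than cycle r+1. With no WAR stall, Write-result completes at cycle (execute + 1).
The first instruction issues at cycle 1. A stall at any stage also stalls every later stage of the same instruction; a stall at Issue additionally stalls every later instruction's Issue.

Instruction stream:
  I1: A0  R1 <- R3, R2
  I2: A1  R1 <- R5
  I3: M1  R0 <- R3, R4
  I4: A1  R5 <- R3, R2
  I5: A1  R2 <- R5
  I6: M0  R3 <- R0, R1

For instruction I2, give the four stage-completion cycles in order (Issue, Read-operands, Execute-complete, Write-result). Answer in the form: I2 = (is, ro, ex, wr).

I2 = (5, 6, 8, 9)

I1: IS=1 RO=2 EX=3 WR=4
I2: IS=5 RO=6 EX=8 WR=9  [WAW R1: wait I1 write@4]
I3: IS=6 RO=7 EX=12 WR=13
I4: IS=10 RO=11 EX=13 WR=14  [struct: A1 busy until I2 writes@9]
I5: IS=15 RO=16 EX=18 WR=19  [struct: A1 busy until I4 writes@14]
I6: IS=16 RO=17 EX=22 WR=23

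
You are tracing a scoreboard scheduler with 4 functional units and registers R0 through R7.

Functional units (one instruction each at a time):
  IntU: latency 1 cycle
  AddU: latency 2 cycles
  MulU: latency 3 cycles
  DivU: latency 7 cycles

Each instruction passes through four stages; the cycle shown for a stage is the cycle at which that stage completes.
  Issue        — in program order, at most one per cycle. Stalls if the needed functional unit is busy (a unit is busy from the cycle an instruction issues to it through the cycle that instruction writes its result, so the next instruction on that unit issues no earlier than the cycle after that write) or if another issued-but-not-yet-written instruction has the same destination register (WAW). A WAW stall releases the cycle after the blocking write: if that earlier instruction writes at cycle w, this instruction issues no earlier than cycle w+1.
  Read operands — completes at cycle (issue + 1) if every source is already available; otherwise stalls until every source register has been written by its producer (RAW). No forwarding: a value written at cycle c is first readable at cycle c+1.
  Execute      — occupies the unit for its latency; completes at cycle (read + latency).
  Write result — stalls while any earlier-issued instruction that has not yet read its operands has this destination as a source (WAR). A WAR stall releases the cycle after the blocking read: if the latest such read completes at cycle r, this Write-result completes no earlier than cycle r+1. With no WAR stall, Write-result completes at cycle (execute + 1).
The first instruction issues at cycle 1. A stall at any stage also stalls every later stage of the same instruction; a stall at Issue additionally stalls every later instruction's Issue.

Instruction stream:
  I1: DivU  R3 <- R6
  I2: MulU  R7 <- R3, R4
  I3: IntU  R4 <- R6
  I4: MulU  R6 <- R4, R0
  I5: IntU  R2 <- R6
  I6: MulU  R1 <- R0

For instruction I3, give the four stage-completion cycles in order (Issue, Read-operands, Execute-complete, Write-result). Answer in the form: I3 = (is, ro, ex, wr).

I3 = (3, 4, 5, 12)

[1] I1 issues→DivU
[2] I1 reads, I2 issues→MulU
[3] I3 issues→IntU
[4] I3 reads
[5] I3 exec-done
[9] I1 exec-done
[10] I1 writes R3
[11] I2 reads
[12] I3 writes R4
[14] I2 exec-done
[15] I2 writes R7
[16] I4 issues→MulU
[17] I4 reads, I5 issues→IntU
[20] I4 exec-done
[21] I4 writes R6
[22] I5 reads, I6 issues→MulU
[23] I5 exec-done, I6 reads
[24] I5 writes R2
[26] I6 exec-done
[27] I6 writes R1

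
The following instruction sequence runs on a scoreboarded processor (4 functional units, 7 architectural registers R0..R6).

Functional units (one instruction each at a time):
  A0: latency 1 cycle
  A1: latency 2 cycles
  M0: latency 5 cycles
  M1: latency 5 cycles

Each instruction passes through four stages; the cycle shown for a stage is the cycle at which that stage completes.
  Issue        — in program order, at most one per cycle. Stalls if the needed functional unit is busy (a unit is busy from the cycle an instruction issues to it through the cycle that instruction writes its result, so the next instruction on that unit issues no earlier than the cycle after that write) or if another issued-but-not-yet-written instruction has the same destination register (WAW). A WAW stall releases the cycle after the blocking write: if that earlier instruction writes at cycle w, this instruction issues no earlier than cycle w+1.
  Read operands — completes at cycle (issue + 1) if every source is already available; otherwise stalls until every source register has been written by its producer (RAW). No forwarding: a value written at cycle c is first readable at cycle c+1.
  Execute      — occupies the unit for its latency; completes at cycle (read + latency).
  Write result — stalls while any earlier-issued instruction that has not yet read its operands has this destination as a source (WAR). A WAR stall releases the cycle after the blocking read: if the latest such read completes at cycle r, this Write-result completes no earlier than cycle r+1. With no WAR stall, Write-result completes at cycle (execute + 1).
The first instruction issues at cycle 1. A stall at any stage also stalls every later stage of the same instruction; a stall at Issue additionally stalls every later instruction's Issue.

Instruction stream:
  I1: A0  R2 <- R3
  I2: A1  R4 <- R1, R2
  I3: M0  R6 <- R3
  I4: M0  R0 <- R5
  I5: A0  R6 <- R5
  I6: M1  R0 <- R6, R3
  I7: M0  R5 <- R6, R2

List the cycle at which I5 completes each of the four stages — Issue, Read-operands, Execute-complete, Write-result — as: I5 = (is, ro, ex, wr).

I5 = (12, 13, 14, 15)

t=1  I1 issues→A0
t=2  I1 reads; I2 issues→A1
t=3  I1 exec-done; I3 issues→M0
t=4  I1 writes R2; I3 reads
t=5  I2 reads
t=7  I2 exec-done
t=8  I2 writes R4
t=9  I3 exec-done
t=10  I3 writes R6
t=11  I4 issues→M0
t=12  I4 reads; I5 issues→A0
t=13  I5 reads
t=14  I5 exec-done
t=15  I5 writes R6
t=17  I4 exec-done
t=18  I4 writes R0
t=19  I6 issues→M1
t=20  I6 reads; I7 issues→M0
t=21  I7 reads
t=25  I6 exec-done
t=26  I6 writes R0; I7 exec-done
t=27  I7 writes R5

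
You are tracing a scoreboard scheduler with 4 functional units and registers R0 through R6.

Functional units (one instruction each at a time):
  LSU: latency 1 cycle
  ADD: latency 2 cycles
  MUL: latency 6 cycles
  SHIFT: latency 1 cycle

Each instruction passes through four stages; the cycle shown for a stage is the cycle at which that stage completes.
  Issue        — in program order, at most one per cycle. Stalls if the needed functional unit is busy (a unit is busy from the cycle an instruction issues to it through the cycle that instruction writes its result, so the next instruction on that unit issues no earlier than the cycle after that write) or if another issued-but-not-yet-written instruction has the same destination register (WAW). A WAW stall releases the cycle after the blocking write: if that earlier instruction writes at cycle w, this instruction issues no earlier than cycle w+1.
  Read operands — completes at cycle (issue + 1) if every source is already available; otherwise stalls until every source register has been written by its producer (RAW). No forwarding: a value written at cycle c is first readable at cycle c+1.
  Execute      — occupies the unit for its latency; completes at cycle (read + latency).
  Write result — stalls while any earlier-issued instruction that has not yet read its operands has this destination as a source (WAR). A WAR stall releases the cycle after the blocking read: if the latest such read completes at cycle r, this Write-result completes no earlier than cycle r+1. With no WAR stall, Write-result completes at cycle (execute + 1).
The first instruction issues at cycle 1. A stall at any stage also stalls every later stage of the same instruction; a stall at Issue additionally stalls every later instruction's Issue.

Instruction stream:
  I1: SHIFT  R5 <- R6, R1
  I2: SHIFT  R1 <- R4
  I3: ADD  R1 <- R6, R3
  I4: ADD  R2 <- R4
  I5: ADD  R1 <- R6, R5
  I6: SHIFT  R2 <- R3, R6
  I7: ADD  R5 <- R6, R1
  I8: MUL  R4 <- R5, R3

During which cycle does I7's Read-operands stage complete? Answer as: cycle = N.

[1] issue I1 (SHIFT)
[2] I1 read-ops
[3] I1 finished on SHIFT
[4] I1→R5
[5] issue I2 (SHIFT)
[6] I2 read-ops
[7] I2 finished on SHIFT
[8] I2→R1
[9] issue I3 (ADD)
[10] I3 read-ops
[12] I3 finished on ADD
[13] I3→R1
[14] issue I4 (ADD)
[15] I4 read-ops
[17] I4 finished on ADD
[18] I4→R2
[19] issue I5 (ADD)
[20] I5 read-ops · issue I6 (SHIFT)
[21] I6 read-ops
[22] I5 finished on ADD · I6 finished on SHIFT
[23] I5→R1 · I6→R2
[24] issue I7 (ADD)
[25] I7 read-ops · issue I8 (MUL)
[27] I7 finished on ADD
[28] I7→R5
[29] I8 read-ops
[35] I8 finished on MUL
[36] I8→R4

cycle = 25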